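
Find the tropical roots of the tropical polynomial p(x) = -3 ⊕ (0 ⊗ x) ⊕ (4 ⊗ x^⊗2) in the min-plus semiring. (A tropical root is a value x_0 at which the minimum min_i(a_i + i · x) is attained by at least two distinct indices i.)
Roots: {-4, -3}

Each tropical root is a break point of the lower envelope of the lines y = a_i + i · x (there are 3 lines, with slopes 0, 1, ..., 2). Only the lines that attain the minimum somewhere contribute to roots; other lines are dominated. Here the surviving (envelope) indices are i = 2, i = 1, i = 0.
Intersections between consecutive envelope lines give the roots: for adjacent envelope indices i < j the intersection is x = (a_i − a_j) / (j − i). Reading off the sorted break points: {-4, -3}.
Verification: at each break x_0, at least two indices attain the minimum of min_i(a_i + i · x_0).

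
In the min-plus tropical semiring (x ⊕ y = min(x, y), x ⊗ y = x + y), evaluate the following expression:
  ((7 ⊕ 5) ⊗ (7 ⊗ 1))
((7 ⊕ 5) ⊗ (7 ⊗ 1)) = 13

Expand innermost to outermost. Recall ⊕ takes the minimum of its arguments and ⊗ takes their sum. Working out the expression ((7 ⊕ 5) ⊗ (7 ⊗ 1)) gives 13.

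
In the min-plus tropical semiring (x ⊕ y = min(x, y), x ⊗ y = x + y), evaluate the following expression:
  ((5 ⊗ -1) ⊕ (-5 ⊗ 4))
((5 ⊗ -1) ⊕ (-5 ⊗ 4)) = -1

Expand innermost to outermost. Recall ⊕ takes the minimum of its arguments and ⊗ takes their sum. Working out the expression ((5 ⊗ -1) ⊕ (-5 ⊗ 4)) gives -1.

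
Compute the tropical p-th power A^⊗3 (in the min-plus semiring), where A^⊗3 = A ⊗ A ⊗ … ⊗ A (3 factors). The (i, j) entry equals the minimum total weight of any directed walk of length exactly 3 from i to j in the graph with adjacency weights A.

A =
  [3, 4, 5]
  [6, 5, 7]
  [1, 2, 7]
A^⊗3 =
  [9, 10, 11]
  [11, 12, 13]
  [7, 8, 9]

Each entry (A^⊗3)_ij equals the minimum over all length-3 walks i = v_0 → v_1 → … → v_3 = j of Σ_t A[v_t][v_{t+1}]. For example, for (i, j) = (0, 2) we minimise over 9 possible intermediate vertex sequences; the minimum is 11, attained along the walk 0 → 0 → 0 → 2.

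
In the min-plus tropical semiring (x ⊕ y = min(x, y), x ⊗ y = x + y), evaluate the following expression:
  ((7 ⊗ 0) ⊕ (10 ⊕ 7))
((7 ⊗ 0) ⊕ (10 ⊕ 7)) = 7

Expand innermost to outermost. Recall ⊕ takes the minimum of its arguments and ⊗ takes their sum. Working out the expression ((7 ⊗ 0) ⊕ (10 ⊕ 7)) gives 7.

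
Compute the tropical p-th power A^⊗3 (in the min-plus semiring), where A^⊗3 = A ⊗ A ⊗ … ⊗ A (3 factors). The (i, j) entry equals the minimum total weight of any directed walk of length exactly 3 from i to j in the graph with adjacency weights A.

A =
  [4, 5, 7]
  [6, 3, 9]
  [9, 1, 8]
A^⊗3 =
  [12, 11, 15]
  [12, 9, 15]
  [10, 7, 13]

Each entry (A^⊗3)_ij equals the minimum over all length-3 walks i = v_0 → v_1 → … → v_3 = j of Σ_t A[v_t][v_{t+1}]. For example, for (i, j) = (0, 2) we minimise over 9 possible intermediate vertex sequences; the minimum is 15, attained along the walk 0 → 0 → 0 → 2.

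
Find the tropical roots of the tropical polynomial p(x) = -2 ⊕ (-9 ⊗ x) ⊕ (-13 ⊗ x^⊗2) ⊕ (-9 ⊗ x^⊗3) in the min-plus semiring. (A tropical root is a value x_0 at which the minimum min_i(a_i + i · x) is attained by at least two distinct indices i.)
Roots: {-4, 4, 7}

Each tropical root is a break point of the lower envelope of the lines y = a_i + i · x (there are 4 lines, with slopes 0, 1, ..., 3). Only the lines that attain the minimum somewhere contribute to roots; other lines are dominated. Here the surviving (envelope) indices are i = 3, i = 2, i = 1, i = 0.
Intersections between consecutive envelope lines give the roots: for adjacent envelope indices i < j the intersection is x = (a_i − a_j) / (j − i). Reading off the sorted break points: {-4, 4, 7}.
Verification: at each break x_0, at least two indices attain the minimum of min_i(a_i + i · x_0).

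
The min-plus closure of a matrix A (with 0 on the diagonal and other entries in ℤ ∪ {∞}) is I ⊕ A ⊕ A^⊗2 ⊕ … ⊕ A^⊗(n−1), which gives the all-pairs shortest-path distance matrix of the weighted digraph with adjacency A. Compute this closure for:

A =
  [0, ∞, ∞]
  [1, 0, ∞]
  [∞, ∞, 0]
Closure =
  [0, ∞, ∞]
  [1, 0, ∞]
  [∞, ∞, 0]

This is the Floyd-Warshall all-pairs shortest-path computation. For each intermediate vertex k = 0, 1, …, 2, update dist[i][j] ← min(dist[i][j], dist[i][k] + dist[k][j]). The final matrix gives, for each (i, j), the minimum total weight of any directed path from i to j (possibly empty when i = j).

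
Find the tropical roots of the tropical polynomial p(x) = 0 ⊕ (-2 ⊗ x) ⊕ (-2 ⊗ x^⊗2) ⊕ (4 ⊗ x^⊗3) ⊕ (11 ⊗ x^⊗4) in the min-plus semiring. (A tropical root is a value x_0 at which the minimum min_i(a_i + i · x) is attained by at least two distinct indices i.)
Roots: {-7, -6, 0, 2}

Each tropical root is a break point of the lower envelope of the lines y = a_i + i · x (there are 5 lines, with slopes 0, 1, ..., 4). Only the lines that attain the minimum somewhere contribute to roots; other lines are dominated. Here the surviving (envelope) indices are i = 4, i = 3, i = 2, i = 1, i = 0.
Intersections between consecutive envelope lines give the roots: for adjacent envelope indices i < j the intersection is x = (a_i − a_j) / (j − i). Reading off the sorted break points: {-7, -6, 0, 2}.
Verification: at each break x_0, at least two indices attain the minimum of min_i(a_i + i · x_0).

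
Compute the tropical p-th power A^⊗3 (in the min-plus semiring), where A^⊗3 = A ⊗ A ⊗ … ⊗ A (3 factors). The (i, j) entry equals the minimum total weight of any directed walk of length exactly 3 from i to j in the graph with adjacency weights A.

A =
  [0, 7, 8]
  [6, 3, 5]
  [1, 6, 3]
A^⊗3 =
  [0, 7, 8]
  [6, 9, 11]
  [1, 8, 9]

Each entry (A^⊗3)_ij equals the minimum over all length-3 walks i = v_0 → v_1 → … → v_3 = j of Σ_t A[v_t][v_{t+1}]. For example, for (i, j) = (0, 2) we minimise over 9 possible intermediate vertex sequences; the minimum is 8, attained along the walk 0 → 0 → 0 → 2.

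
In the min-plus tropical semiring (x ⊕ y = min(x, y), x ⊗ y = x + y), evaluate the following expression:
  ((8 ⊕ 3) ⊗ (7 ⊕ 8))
((8 ⊕ 3) ⊗ (7 ⊕ 8)) = 10

Expand innermost to outermost. Recall ⊕ takes the minimum of its arguments and ⊗ takes their sum. Working out the expression ((8 ⊕ 3) ⊗ (7 ⊕ 8)) gives 10.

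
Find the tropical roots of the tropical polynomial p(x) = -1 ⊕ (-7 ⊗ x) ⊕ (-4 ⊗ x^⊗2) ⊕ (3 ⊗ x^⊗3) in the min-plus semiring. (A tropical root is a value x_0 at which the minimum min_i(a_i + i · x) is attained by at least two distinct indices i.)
Roots: {-7, -3, 6}

Each tropical root is a break point of the lower envelope of the lines y = a_i + i · x (there are 4 lines, with slopes 0, 1, ..., 3). Only the lines that attain the minimum somewhere contribute to roots; other lines are dominated. Here the surviving (envelope) indices are i = 3, i = 2, i = 1, i = 0.
Intersections between consecutive envelope lines give the roots: for adjacent envelope indices i < j the intersection is x = (a_i − a_j) / (j − i). Reading off the sorted break points: {-7, -3, 6}.
Verification: at each break x_0, at least two indices attain the minimum of min_i(a_i + i · x_0).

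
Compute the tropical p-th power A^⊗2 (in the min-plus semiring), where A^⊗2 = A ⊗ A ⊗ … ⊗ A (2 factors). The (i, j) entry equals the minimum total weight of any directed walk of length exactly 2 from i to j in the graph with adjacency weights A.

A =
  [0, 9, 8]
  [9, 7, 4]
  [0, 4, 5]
A^⊗2 =
  [0, 9, 8]
  [4, 8, 9]
  [0, 9, 8]

Each entry (A^⊗2)_ij equals the minimum over all length-2 walks i = v_0 → v_1 → … → v_2 = j of Σ_t A[v_t][v_{t+1}]. For example, for (i, j) = (0, 2) we minimise over 3 possible intermediate vertex sequences; the minimum is 8, attained along the walk 0 → 0 → 2.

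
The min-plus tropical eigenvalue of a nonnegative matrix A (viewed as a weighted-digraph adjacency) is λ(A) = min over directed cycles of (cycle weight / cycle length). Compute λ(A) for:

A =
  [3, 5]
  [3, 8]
λ(A) = 3

Enumerate directed cycles and compute their means (weight / length). Sample:
  cycle 0 → 0: weight = 3, length = 1, mean = 3/1 ≈ 3.000
  cycle 1 → 1: weight = 8, length = 1, mean = 8/1 ≈ 8.000
  cycle 0 → 1 → 0: weight = 8, length = 2, mean = 8/2 ≈ 4.000
  cycle 1 → 0 → 1: weight = 8, length = 2, mean = 8/2 ≈ 4.000
Minimum mean = 3.000, attained e.g. along the cycle 0 → 0 with weight 3 and length 1. So λ(A) = 3/1 = 3.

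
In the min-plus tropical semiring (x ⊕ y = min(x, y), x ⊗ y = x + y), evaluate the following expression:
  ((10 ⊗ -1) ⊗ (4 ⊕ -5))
((10 ⊗ -1) ⊗ (4 ⊕ -5)) = 4

Expand innermost to outermost. Recall ⊕ takes the minimum of its arguments and ⊗ takes their sum. Working out the expression ((10 ⊗ -1) ⊗ (4 ⊕ -5)) gives 4.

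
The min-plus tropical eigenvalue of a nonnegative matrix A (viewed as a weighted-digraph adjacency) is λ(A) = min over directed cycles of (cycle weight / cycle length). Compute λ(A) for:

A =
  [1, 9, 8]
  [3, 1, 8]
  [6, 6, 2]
λ(A) = 1

Enumerate directed cycles and compute their means (weight / length). Sample:
  cycle 0 → 0: weight = 1, length = 1, mean = 1/1 ≈ 1.000
  cycle 1 → 1: weight = 1, length = 1, mean = 1/1 ≈ 1.000
  cycle 2 → 2: weight = 2, length = 1, mean = 2/1 ≈ 2.000
  cycle 0 → 1 → 0: weight = 12, length = 2, mean = 12/2 ≈ 6.000
  cycle 0 → 2 → 0: weight = 14, length = 2, mean = 14/2 ≈ 7.000
  cycle 1 → 0 → 1: weight = 12, length = 2, mean = 12/2 ≈ 6.000
Minimum mean = 1.000, attained e.g. along the cycle 0 → 0 with weight 1 and length 1. So λ(A) = 1/1 = 1.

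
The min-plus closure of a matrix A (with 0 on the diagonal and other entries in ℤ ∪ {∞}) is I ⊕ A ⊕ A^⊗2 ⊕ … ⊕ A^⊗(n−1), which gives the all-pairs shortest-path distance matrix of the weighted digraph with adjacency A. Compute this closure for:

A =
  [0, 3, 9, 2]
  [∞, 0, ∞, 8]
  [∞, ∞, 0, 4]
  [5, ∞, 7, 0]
Closure =
  [0, 3, 9, 2]
  [13, 0, 15, 8]
  [9, 12, 0, 4]
  [5, 8, 7, 0]

This is the Floyd-Warshall all-pairs shortest-path computation. For each intermediate vertex k = 0, 1, …, 3, update dist[i][j] ← min(dist[i][j], dist[i][k] + dist[k][j]). The final matrix gives, for each (i, j), the minimum total weight of any directed path from i to j (possibly empty when i = j).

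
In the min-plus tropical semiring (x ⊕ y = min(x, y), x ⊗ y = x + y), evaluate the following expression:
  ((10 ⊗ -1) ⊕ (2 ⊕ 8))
((10 ⊗ -1) ⊕ (2 ⊕ 8)) = 2

Expand innermost to outermost. Recall ⊕ takes the minimum of its arguments and ⊗ takes their sum. Working out the expression ((10 ⊗ -1) ⊕ (2 ⊕ 8)) gives 2.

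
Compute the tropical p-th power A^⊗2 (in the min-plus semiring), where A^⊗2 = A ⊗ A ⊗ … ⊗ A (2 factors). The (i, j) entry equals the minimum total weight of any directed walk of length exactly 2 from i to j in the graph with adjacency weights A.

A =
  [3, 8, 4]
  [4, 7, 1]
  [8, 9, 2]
A^⊗2 =
  [6, 11, 6]
  [7, 10, 3]
  [10, 11, 4]

Each entry (A^⊗2)_ij equals the minimum over all length-2 walks i = v_0 → v_1 → … → v_2 = j of Σ_t A[v_t][v_{t+1}]. For example, for (i, j) = (0, 2) we minimise over 3 possible intermediate vertex sequences; the minimum is 6, attained along the walk 0 → 2 → 2.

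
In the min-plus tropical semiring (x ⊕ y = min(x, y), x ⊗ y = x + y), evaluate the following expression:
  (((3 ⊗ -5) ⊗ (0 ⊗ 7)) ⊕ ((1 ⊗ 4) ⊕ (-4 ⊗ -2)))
(((3 ⊗ -5) ⊗ (0 ⊗ 7)) ⊕ ((1 ⊗ 4) ⊕ (-4 ⊗ -2))) = -6

Expand innermost to outermost. Recall ⊕ takes the minimum of its arguments and ⊗ takes their sum. Working out the expression (((3 ⊗ -5) ⊗ (0 ⊗ 7)) ⊕ ((1 ⊗ 4) ⊕ (-4 ⊗ -2))) gives -6.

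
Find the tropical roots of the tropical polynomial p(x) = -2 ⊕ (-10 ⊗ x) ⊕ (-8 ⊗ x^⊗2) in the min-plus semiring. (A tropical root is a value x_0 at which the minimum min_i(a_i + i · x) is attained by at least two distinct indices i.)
Roots: {-2, 8}

Each tropical root is a break point of the lower envelope of the lines y = a_i + i · x (there are 3 lines, with slopes 0, 1, ..., 2). Only the lines that attain the minimum somewhere contribute to roots; other lines are dominated. Here the surviving (envelope) indices are i = 2, i = 1, i = 0.
Intersections between consecutive envelope lines give the roots: for adjacent envelope indices i < j the intersection is x = (a_i − a_j) / (j − i). Reading off the sorted break points: {-2, 8}.
Verification: at each break x_0, at least two indices attain the minimum of min_i(a_i + i · x_0).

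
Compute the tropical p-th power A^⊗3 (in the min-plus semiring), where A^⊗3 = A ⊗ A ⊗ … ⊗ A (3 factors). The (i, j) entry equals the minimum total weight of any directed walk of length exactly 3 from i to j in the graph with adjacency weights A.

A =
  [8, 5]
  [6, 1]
A^⊗3 =
  [12, 7]
  [8, 3]

Each entry (A^⊗3)_ij equals the minimum over all length-3 walks i = v_0 → v_1 → … → v_3 = j of Σ_t A[v_t][v_{t+1}]. For example, for (i, j) = (0, 1) we minimise over 4 possible intermediate vertex sequences; the minimum is 7, attained along the walk 0 → 1 → 1 → 1.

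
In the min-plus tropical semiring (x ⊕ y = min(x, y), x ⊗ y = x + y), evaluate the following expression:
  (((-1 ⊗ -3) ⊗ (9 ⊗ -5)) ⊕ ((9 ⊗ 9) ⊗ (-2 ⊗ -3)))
(((-1 ⊗ -3) ⊗ (9 ⊗ -5)) ⊕ ((9 ⊗ 9) ⊗ (-2 ⊗ -3))) = 0

Expand innermost to outermost. Recall ⊕ takes the minimum of its arguments and ⊗ takes their sum. Working out the expression (((-1 ⊗ -3) ⊗ (9 ⊗ -5)) ⊕ ((9 ⊗ 9) ⊗ (-2 ⊗ -3))) gives 0.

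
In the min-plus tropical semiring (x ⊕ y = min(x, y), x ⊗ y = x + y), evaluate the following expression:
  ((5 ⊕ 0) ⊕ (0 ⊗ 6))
((5 ⊕ 0) ⊕ (0 ⊗ 6)) = 0

Expand innermost to outermost. Recall ⊕ takes the minimum of its arguments and ⊗ takes their sum. Working out the expression ((5 ⊕ 0) ⊕ (0 ⊗ 6)) gives 0.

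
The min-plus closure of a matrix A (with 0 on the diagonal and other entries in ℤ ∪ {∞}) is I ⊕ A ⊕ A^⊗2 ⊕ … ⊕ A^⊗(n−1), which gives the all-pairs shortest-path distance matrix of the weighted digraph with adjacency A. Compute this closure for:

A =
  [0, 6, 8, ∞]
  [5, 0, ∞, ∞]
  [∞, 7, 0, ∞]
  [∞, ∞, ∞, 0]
Closure =
  [0, 6, 8, ∞]
  [5, 0, 13, ∞]
  [12, 7, 0, ∞]
  [∞, ∞, ∞, 0]

This is the Floyd-Warshall all-pairs shortest-path computation. For each intermediate vertex k = 0, 1, …, 3, update dist[i][j] ← min(dist[i][j], dist[i][k] + dist[k][j]). The final matrix gives, for each (i, j), the minimum total weight of any directed path from i to j (possibly empty when i = j).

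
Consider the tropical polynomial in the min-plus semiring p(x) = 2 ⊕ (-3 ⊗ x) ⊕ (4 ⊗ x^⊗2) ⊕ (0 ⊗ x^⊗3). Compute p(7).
p(7) = 2

A tropical monomial a ⊗ x^⊗i evaluates to a + i · x. Evaluating each term at x = 7:
  Term 0 contributes 2 + 0 · 7 = 2
  Term 1 contributes -3 + 1 · 7 = 4
  Term 2 contributes 4 + 2 · 7 = 18
  Term 3 contributes 0 + 3 · 7 = 21
p(7) = ⊕ of these = min[2, 4, 18, 21] = 2.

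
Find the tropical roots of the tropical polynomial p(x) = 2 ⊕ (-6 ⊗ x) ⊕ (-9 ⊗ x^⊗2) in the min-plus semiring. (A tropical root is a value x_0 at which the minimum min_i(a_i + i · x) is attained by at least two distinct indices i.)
Roots: {3, 8}

Each tropical root is a break point of the lower envelope of the lines y = a_i + i · x (there are 3 lines, with slopes 0, 1, ..., 2). Only the lines that attain the minimum somewhere contribute to roots; other lines are dominated. Here the surviving (envelope) indices are i = 2, i = 1, i = 0.
Intersections between consecutive envelope lines give the roots: for adjacent envelope indices i < j the intersection is x = (a_i − a_j) / (j − i). Reading off the sorted break points: {3, 8}.
Verification: at each break x_0, at least two indices attain the minimum of min_i(a_i + i · x_0).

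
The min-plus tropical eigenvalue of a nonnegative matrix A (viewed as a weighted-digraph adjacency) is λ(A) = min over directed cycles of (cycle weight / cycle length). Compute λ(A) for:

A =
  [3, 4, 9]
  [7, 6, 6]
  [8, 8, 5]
λ(A) = 3

Enumerate directed cycles and compute their means (weight / length). Sample:
  cycle 0 → 0: weight = 3, length = 1, mean = 3/1 ≈ 3.000
  cycle 1 → 1: weight = 6, length = 1, mean = 6/1 ≈ 6.000
  cycle 2 → 2: weight = 5, length = 1, mean = 5/1 ≈ 5.000
  cycle 0 → 1 → 0: weight = 11, length = 2, mean = 11/2 ≈ 5.500
  cycle 0 → 2 → 0: weight = 17, length = 2, mean = 17/2 ≈ 8.500
  cycle 1 → 0 → 1: weight = 11, length = 2, mean = 11/2 ≈ 5.500
Minimum mean = 3.000, attained e.g. along the cycle 0 → 0 with weight 3 and length 1. So λ(A) = 3/1 = 3.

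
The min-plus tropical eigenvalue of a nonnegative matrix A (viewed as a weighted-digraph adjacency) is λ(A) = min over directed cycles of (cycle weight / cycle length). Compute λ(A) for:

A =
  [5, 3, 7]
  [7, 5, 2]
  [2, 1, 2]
λ(A) = 3/2

Enumerate directed cycles and compute their means (weight / length). Sample:
  cycle 0 → 0: weight = 5, length = 1, mean = 5/1 ≈ 5.000
  cycle 1 → 1: weight = 5, length = 1, mean = 5/1 ≈ 5.000
  cycle 2 → 2: weight = 2, length = 1, mean = 2/1 ≈ 2.000
  cycle 0 → 1 → 0: weight = 10, length = 2, mean = 10/2 ≈ 5.000
  cycle 0 → 2 → 0: weight = 9, length = 2, mean = 9/2 ≈ 4.500
  cycle 1 → 0 → 1: weight = 10, length = 2, mean = 10/2 ≈ 5.000
Minimum mean = 1.500, attained e.g. along the cycle 1 → 2 → 1 with weight 3 and length 2. So λ(A) = 3/2 = 3/2.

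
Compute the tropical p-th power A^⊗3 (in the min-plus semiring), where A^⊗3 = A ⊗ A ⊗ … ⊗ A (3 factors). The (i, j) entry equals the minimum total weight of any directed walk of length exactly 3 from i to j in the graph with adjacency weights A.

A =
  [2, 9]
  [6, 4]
A^⊗3 =
  [6, 13]
  [10, 12]

Each entry (A^⊗3)_ij equals the minimum over all length-3 walks i = v_0 → v_1 → … → v_3 = j of Σ_t A[v_t][v_{t+1}]. For example, for (i, j) = (0, 1) we minimise over 4 possible intermediate vertex sequences; the minimum is 13, attained along the walk 0 → 0 → 0 → 1.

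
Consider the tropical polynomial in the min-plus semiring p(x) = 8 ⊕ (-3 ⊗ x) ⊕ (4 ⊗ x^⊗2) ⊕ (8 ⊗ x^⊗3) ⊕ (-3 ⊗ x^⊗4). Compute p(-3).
p(-3) = -15

A tropical monomial a ⊗ x^⊗i evaluates to a + i · x. Evaluating each term at x = -3:
  Term 0 contributes 8 + 0 · -3 = 8
  Term 1 contributes -3 + 1 · -3 = -6
  Term 2 contributes 4 + 2 · -3 = -2
  Term 3 contributes 8 + 3 · -3 = -1
  Term 4 contributes -3 + 4 · -3 = -15
p(-3) = ⊕ of these = min[8, -6, -2, -1, -15] = -15.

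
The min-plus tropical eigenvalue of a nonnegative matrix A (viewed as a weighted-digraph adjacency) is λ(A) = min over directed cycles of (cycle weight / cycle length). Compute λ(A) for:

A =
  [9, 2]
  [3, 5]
λ(A) = 5/2

Enumerate directed cycles and compute their means (weight / length). Sample:
  cycle 0 → 0: weight = 9, length = 1, mean = 9/1 ≈ 9.000
  cycle 1 → 1: weight = 5, length = 1, mean = 5/1 ≈ 5.000
  cycle 0 → 1 → 0: weight = 5, length = 2, mean = 5/2 ≈ 2.500
  cycle 1 → 0 → 1: weight = 5, length = 2, mean = 5/2 ≈ 2.500
Minimum mean = 2.500, attained e.g. along the cycle 0 → 1 → 0 with weight 5 and length 2. So λ(A) = 5/2 = 5/2.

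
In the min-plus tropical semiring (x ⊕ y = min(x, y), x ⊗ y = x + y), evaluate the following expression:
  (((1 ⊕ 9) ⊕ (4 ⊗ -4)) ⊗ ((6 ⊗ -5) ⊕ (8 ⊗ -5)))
(((1 ⊕ 9) ⊕ (4 ⊗ -4)) ⊗ ((6 ⊗ -5) ⊕ (8 ⊗ -5))) = 1

Expand innermost to outermost. Recall ⊕ takes the minimum of its arguments and ⊗ takes their sum. Working out the expression (((1 ⊕ 9) ⊕ (4 ⊗ -4)) ⊗ ((6 ⊗ -5) ⊕ (8 ⊗ -5))) gives 1.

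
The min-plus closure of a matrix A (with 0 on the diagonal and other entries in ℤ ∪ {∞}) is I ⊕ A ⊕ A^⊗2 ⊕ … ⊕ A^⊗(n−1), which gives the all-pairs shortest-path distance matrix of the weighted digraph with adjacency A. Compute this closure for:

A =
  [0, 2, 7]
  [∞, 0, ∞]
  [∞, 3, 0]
Closure =
  [0, 2, 7]
  [∞, 0, ∞]
  [∞, 3, 0]

This is the Floyd-Warshall all-pairs shortest-path computation. For each intermediate vertex k = 0, 1, …, 2, update dist[i][j] ← min(dist[i][j], dist[i][k] + dist[k][j]). The final matrix gives, for each (i, j), the minimum total weight of any directed path from i to j (possibly empty when i = j).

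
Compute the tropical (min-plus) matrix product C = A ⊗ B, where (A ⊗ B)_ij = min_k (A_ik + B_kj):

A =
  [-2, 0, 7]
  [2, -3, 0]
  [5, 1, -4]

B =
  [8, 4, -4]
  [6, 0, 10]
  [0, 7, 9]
A ⊗ B =
  [6, 0, -6]
  [0, -3, -2]
  [-4, 1, 1]

Apply the min-plus product entry-by-entry:
  C[0][0] = min over k of (A[0][0] + B[0][0] = -2 + 8 = 6, A[0][1] + B[1][0] = 0 + 6 = 6, A[0][2] + B[2][0] = 7 + 0 = 7) = 6 (attained at k = 0)
  C[0][1] = min over k of (A[0][0] + B[0][1] = -2 + 4 = 2, A[0][1] + B[1][1] = 0 + 0 = 0, A[0][2] + B[2][1] = 7 + 7 = 14) = 0 (attained at k = 1)
  C[0][2] = min over k of (A[0][0] + B[0][2] = -2 + -4 = -6, A[0][1] + B[1][2] = 0 + 10 = 10, A[0][2] + B[2][2] = 7 + 9 = 16) = -6 (attained at k = 0)
  C[1][0] = min over k of (A[1][0] + B[0][0] = 2 + 8 = 10, A[1][1] + B[1][0] = -3 + 6 = 3, A[1][2] + B[2][0] = 0 + 0 = 0) = 0 (attained at k = 2)
  C[1][1] = min over k of (A[1][0] + B[0][1] = 2 + 4 = 6, A[1][1] + B[1][1] = -3 + 0 = -3, A[1][2] + B[2][1] = 0 + 7 = 7) = -3 (attained at k = 1)
  C[1][2] = min over k of (A[1][0] + B[0][2] = 2 + -4 = -2, A[1][1] + B[1][2] = -3 + 10 = 7, A[1][2] + B[2][2] = 0 + 9 = 9) = -2 (attained at k = 0)
  C[2][0] = min over k of (A[2][0] + B[0][0] = 5 + 8 = 13, A[2][1] + B[1][0] = 1 + 6 = 7, A[2][2] + B[2][0] = -4 + 0 = -4) = -4 (attained at k = 2)
  C[2][1] = min over k of (A[2][0] + B[0][1] = 5 + 4 = 9, A[2][1] + B[1][1] = 1 + 0 = 1, A[2][2] + B[2][1] = -4 + 7 = 3) = 1 (attained at k = 1)
  C[2][2] = min over k of (A[2][0] + B[0][2] = 5 + -4 = 1, A[2][1] + B[1][2] = 1 + 10 = 11, A[2][2] + B[2][2] = -4 + 9 = 5) = 1 (attained at k = 0)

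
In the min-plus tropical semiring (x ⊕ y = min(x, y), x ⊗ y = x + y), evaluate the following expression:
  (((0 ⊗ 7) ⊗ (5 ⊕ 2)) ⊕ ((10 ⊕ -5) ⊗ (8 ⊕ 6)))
(((0 ⊗ 7) ⊗ (5 ⊕ 2)) ⊕ ((10 ⊕ -5) ⊗ (8 ⊕ 6))) = 1

Expand innermost to outermost. Recall ⊕ takes the minimum of its arguments and ⊗ takes their sum. Working out the expression (((0 ⊗ 7) ⊗ (5 ⊕ 2)) ⊕ ((10 ⊕ -5) ⊗ (8 ⊕ 6))) gives 1.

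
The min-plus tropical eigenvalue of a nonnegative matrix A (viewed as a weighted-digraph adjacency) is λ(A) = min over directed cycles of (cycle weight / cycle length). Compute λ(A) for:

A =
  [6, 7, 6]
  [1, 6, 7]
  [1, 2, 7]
λ(A) = 3

Enumerate directed cycles and compute their means (weight / length). Sample:
  cycle 0 → 0: weight = 6, length = 1, mean = 6/1 ≈ 6.000
  cycle 1 → 1: weight = 6, length = 1, mean = 6/1 ≈ 6.000
  cycle 2 → 2: weight = 7, length = 1, mean = 7/1 ≈ 7.000
  cycle 0 → 1 → 0: weight = 8, length = 2, mean = 8/2 ≈ 4.000
  cycle 0 → 2 → 0: weight = 7, length = 2, mean = 7/2 ≈ 3.500
  cycle 1 → 0 → 1: weight = 8, length = 2, mean = 8/2 ≈ 4.000
Minimum mean = 3.000, attained e.g. along the cycle 0 → 2 → 1 → 0 with weight 9 and length 3. So λ(A) = 9/3 = 3.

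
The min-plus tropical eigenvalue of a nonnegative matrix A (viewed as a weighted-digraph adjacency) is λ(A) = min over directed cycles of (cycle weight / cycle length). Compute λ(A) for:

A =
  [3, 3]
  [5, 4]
λ(A) = 3

Enumerate directed cycles and compute their means (weight / length). Sample:
  cycle 0 → 0: weight = 3, length = 1, mean = 3/1 ≈ 3.000
  cycle 1 → 1: weight = 4, length = 1, mean = 4/1 ≈ 4.000
  cycle 0 → 1 → 0: weight = 8, length = 2, mean = 8/2 ≈ 4.000
  cycle 1 → 0 → 1: weight = 8, length = 2, mean = 8/2 ≈ 4.000
Minimum mean = 3.000, attained e.g. along the cycle 0 → 0 with weight 3 and length 1. So λ(A) = 3/1 = 3.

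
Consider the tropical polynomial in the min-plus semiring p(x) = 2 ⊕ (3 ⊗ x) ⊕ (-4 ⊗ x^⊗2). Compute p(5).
p(5) = 2

A tropical monomial a ⊗ x^⊗i evaluates to a + i · x. Evaluating each term at x = 5:
  Term 0 contributes 2 + 0 · 5 = 2
  Term 1 contributes 3 + 1 · 5 = 8
  Term 2 contributes -4 + 2 · 5 = 6
p(5) = ⊕ of these = min[2, 8, 6] = 2.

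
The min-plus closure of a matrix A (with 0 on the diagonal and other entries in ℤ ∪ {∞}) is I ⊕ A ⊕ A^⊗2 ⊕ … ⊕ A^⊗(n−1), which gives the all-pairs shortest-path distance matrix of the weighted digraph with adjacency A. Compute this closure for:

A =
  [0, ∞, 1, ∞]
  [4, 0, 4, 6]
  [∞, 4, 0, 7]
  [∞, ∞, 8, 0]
Closure =
  [0, 5, 1, 8]
  [4, 0, 4, 6]
  [8, 4, 0, 7]
  [16, 12, 8, 0]

This is the Floyd-Warshall all-pairs shortest-path computation. For each intermediate vertex k = 0, 1, …, 3, update dist[i][j] ← min(dist[i][j], dist[i][k] + dist[k][j]). The final matrix gives, for each (i, j), the minimum total weight of any directed path from i to j (possibly empty when i = j).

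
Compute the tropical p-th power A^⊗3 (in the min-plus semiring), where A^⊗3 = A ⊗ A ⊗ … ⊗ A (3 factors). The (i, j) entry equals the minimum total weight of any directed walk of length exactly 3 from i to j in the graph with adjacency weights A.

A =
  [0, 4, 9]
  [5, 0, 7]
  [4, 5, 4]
A^⊗3 =
  [0, 4, 9]
  [5, 0, 7]
  [4, 5, 12]

Each entry (A^⊗3)_ij equals the minimum over all length-3 walks i = v_0 → v_1 → … → v_3 = j of Σ_t A[v_t][v_{t+1}]. For example, for (i, j) = (0, 2) we minimise over 9 possible intermediate vertex sequences; the minimum is 9, attained along the walk 0 → 0 → 0 → 2.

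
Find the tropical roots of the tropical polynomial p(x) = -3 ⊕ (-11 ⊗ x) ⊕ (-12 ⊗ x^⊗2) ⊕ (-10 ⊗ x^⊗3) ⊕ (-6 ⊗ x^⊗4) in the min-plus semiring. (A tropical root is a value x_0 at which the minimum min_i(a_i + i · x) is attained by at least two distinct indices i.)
Roots: {-4, -2, 1, 8}

Each tropical root is a break point of the lower envelope of the lines y = a_i + i · x (there are 5 lines, with slopes 0, 1, ..., 4). Only the lines that attain the minimum somewhere contribute to roots; other lines are dominated. Here the surviving (envelope) indices are i = 4, i = 3, i = 2, i = 1, i = 0.
Intersections between consecutive envelope lines give the roots: for adjacent envelope indices i < j the intersection is x = (a_i − a_j) / (j − i). Reading off the sorted break points: {-4, -2, 1, 8}.
Verification: at each break x_0, at least two indices attain the minimum of min_i(a_i + i · x_0).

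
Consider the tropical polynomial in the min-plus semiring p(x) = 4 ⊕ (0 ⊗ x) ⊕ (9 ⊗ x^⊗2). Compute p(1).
p(1) = 1

A tropical monomial a ⊗ x^⊗i evaluates to a + i · x. Evaluating each term at x = 1:
  Term 0 contributes 4 + 0 · 1 = 4
  Term 1 contributes 0 + 1 · 1 = 1
  Term 2 contributes 9 + 2 · 1 = 11
p(1) = ⊕ of these = min[4, 1, 11] = 1.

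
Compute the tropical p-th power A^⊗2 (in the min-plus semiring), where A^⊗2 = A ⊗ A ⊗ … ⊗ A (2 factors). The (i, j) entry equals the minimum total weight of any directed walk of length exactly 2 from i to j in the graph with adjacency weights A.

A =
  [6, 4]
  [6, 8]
A^⊗2 =
  [10, 10]
  [12, 10]

Each entry (A^⊗2)_ij equals the minimum over all length-2 walks i = v_0 → v_1 → … → v_2 = j of Σ_t A[v_t][v_{t+1}]. For example, for (i, j) = (0, 1) we minimise over 2 possible intermediate vertex sequences; the minimum is 10, attained along the walk 0 → 0 → 1.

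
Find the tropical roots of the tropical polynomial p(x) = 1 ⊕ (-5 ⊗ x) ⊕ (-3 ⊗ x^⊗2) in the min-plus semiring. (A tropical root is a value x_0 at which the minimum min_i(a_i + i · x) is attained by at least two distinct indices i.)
Roots: {-2, 6}

Each tropical root is a break point of the lower envelope of the lines y = a_i + i · x (there are 3 lines, with slopes 0, 1, ..., 2). Only the lines that attain the minimum somewhere contribute to roots; other lines are dominated. Here the surviving (envelope) indices are i = 2, i = 1, i = 0.
Intersections between consecutive envelope lines give the roots: for adjacent envelope indices i < j the intersection is x = (a_i − a_j) / (j − i). Reading off the sorted break points: {-2, 6}.
Verification: at each break x_0, at least two indices attain the minimum of min_i(a_i + i · x_0).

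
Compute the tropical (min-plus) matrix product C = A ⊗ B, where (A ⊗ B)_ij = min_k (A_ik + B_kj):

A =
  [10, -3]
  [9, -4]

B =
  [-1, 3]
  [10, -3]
A ⊗ B =
  [7, -6]
  [6, -7]

Apply the min-plus product entry-by-entry:
  C[0][0] = min over k of (A[0][0] + B[0][0] = 10 + -1 = 9, A[0][1] + B[1][0] = -3 + 10 = 7) = 7 (attained at k = 1)
  C[0][1] = min over k of (A[0][0] + B[0][1] = 10 + 3 = 13, A[0][1] + B[1][1] = -3 + -3 = -6) = -6 (attained at k = 1)
  C[1][0] = min over k of (A[1][0] + B[0][0] = 9 + -1 = 8, A[1][1] + B[1][0] = -4 + 10 = 6) = 6 (attained at k = 1)
  C[1][1] = min over k of (A[1][0] + B[0][1] = 9 + 3 = 12, A[1][1] + B[1][1] = -4 + -3 = -7) = -7 (attained at k = 1)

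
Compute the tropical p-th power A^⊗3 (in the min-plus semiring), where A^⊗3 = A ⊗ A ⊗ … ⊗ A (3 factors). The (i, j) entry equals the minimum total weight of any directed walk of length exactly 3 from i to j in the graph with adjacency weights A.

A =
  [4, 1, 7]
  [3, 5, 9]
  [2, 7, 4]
A^⊗3 =
  [8, 5, 11]
  [7, 8, 13]
  [6, 7, 12]

Each entry (A^⊗3)_ij equals the minimum over all length-3 walks i = v_0 → v_1 → … → v_3 = j of Σ_t A[v_t][v_{t+1}]. For example, for (i, j) = (0, 2) we minimise over 9 possible intermediate vertex sequences; the minimum is 11, attained along the walk 0 → 1 → 0 → 2.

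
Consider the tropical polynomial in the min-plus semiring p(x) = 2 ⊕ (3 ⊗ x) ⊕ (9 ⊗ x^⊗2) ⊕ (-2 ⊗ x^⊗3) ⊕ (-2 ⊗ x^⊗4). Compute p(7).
p(7) = 2

A tropical monomial a ⊗ x^⊗i evaluates to a + i · x. Evaluating each term at x = 7:
  Term 0 contributes 2 + 0 · 7 = 2
  Term 1 contributes 3 + 1 · 7 = 10
  Term 2 contributes 9 + 2 · 7 = 23
  Term 3 contributes -2 + 3 · 7 = 19
  Term 4 contributes -2 + 4 · 7 = 26
p(7) = ⊕ of these = min[2, 10, 23, 19, 26] = 2.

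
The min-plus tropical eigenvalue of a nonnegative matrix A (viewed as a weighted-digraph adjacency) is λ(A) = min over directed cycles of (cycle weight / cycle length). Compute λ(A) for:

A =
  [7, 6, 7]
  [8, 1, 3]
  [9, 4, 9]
λ(A) = 1

Enumerate directed cycles and compute their means (weight / length). Sample:
  cycle 0 → 0: weight = 7, length = 1, mean = 7/1 ≈ 7.000
  cycle 1 → 1: weight = 1, length = 1, mean = 1/1 ≈ 1.000
  cycle 2 → 2: weight = 9, length = 1, mean = 9/1 ≈ 9.000
  cycle 0 → 1 → 0: weight = 14, length = 2, mean = 14/2 ≈ 7.000
  cycle 0 → 2 → 0: weight = 16, length = 2, mean = 16/2 ≈ 8.000
  cycle 1 → 0 → 1: weight = 14, length = 2, mean = 14/2 ≈ 7.000
Minimum mean = 1.000, attained e.g. along the cycle 1 → 1 with weight 1 and length 1. So λ(A) = 1/1 = 1.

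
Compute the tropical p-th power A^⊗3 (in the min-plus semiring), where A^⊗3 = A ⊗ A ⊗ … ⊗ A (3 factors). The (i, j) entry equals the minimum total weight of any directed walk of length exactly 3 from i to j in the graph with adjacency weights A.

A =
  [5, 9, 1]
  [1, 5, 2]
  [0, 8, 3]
A^⊗3 =
  [4, 10, 2]
  [2, 10, 3]
  [1, 9, 4]

Each entry (A^⊗3)_ij equals the minimum over all length-3 walks i = v_0 → v_1 → … → v_3 = j of Σ_t A[v_t][v_{t+1}]. For example, for (i, j) = (0, 2) we minimise over 9 possible intermediate vertex sequences; the minimum is 2, attained along the walk 0 → 2 → 0 → 2.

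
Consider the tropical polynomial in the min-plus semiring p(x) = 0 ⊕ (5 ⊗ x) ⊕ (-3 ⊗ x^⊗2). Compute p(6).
p(6) = 0

A tropical monomial a ⊗ x^⊗i evaluates to a + i · x. Evaluating each term at x = 6:
  Term 0 contributes 0 + 0 · 6 = 0
  Term 1 contributes 5 + 1 · 6 = 11
  Term 2 contributes -3 + 2 · 6 = 9
p(6) = ⊕ of these = min[0, 11, 9] = 0.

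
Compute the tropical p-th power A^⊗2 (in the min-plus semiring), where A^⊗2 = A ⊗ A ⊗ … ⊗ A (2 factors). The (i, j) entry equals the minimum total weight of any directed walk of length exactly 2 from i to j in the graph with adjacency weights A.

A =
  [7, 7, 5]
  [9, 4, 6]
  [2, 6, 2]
A^⊗2 =
  [7, 11, 7]
  [8, 8, 8]
  [4, 8, 4]

Each entry (A^⊗2)_ij equals the minimum over all length-2 walks i = v_0 → v_1 → … → v_2 = j of Σ_t A[v_t][v_{t+1}]. For example, for (i, j) = (0, 2) we minimise over 3 possible intermediate vertex sequences; the minimum is 7, attained along the walk 0 → 2 → 2.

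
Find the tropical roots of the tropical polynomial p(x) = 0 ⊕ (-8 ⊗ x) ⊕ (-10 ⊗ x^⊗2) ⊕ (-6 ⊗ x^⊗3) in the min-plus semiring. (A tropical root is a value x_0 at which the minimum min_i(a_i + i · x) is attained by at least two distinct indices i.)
Roots: {-4, 2, 8}

Each tropical root is a break point of the lower envelope of the lines y = a_i + i · x (there are 4 lines, with slopes 0, 1, ..., 3). Only the lines that attain the minimum somewhere contribute to roots; other lines are dominated. Here the surviving (envelope) indices are i = 3, i = 2, i = 1, i = 0.
Intersections between consecutive envelope lines give the roots: for adjacent envelope indices i < j the intersection is x = (a_i − a_j) / (j − i). Reading off the sorted break points: {-4, 2, 8}.
Verification: at each break x_0, at least two indices attain the minimum of min_i(a_i + i · x_0).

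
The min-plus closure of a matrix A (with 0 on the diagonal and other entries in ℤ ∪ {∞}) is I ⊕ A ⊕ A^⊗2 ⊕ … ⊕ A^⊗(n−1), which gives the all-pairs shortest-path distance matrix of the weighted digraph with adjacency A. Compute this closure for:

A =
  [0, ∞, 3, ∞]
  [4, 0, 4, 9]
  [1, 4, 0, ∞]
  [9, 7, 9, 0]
Closure =
  [0, 7, 3, 16]
  [4, 0, 4, 9]
  [1, 4, 0, 13]
  [9, 7, 9, 0]

This is the Floyd-Warshall all-pairs shortest-path computation. For each intermediate vertex k = 0, 1, …, 3, update dist[i][j] ← min(dist[i][j], dist[i][k] + dist[k][j]). The final matrix gives, for each (i, j), the minimum total weight of any directed path from i to j (possibly empty when i = j).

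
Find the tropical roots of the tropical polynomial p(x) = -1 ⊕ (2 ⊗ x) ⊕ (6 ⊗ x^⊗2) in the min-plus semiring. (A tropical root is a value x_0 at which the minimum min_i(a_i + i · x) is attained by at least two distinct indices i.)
Roots: {-4, -3}

Each tropical root is a break point of the lower envelope of the lines y = a_i + i · x (there are 3 lines, with slopes 0, 1, ..., 2). Only the lines that attain the minimum somewhere contribute to roots; other lines are dominated. Here the surviving (envelope) indices are i = 2, i = 1, i = 0.
Intersections between consecutive envelope lines give the roots: for adjacent envelope indices i < j the intersection is x = (a_i − a_j) / (j − i). Reading off the sorted break points: {-4, -3}.
Verification: at each break x_0, at least two indices attain the minimum of min_i(a_i + i · x_0).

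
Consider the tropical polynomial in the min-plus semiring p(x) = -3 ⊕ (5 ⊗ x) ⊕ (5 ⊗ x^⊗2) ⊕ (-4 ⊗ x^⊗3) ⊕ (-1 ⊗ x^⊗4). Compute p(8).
p(8) = -3

A tropical monomial a ⊗ x^⊗i evaluates to a + i · x. Evaluating each term at x = 8:
  Term 0 contributes -3 + 0 · 8 = -3
  Term 1 contributes 5 + 1 · 8 = 13
  Term 2 contributes 5 + 2 · 8 = 21
  Term 3 contributes -4 + 3 · 8 = 20
  Term 4 contributes -1 + 4 · 8 = 31
p(8) = ⊕ of these = min[-3, 13, 21, 20, 31] = -3.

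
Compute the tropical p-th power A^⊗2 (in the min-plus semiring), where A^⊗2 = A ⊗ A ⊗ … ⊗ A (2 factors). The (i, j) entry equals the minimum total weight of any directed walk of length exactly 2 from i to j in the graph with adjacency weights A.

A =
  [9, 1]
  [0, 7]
A^⊗2 =
  [1, 8]
  [7, 1]

Each entry (A^⊗2)_ij equals the minimum over all length-2 walks i = v_0 → v_1 → … → v_2 = j of Σ_t A[v_t][v_{t+1}]. For example, for (i, j) = (0, 1) we minimise over 2 possible intermediate vertex sequences; the minimum is 8, attained along the walk 0 → 1 → 1.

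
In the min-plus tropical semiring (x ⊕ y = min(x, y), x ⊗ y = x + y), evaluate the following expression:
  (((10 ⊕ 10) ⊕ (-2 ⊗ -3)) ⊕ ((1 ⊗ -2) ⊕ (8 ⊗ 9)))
(((10 ⊕ 10) ⊕ (-2 ⊗ -3)) ⊕ ((1 ⊗ -2) ⊕ (8 ⊗ 9))) = -5

Expand innermost to outermost. Recall ⊕ takes the minimum of its arguments and ⊗ takes their sum. Working out the expression (((10 ⊕ 10) ⊕ (-2 ⊗ -3)) ⊕ ((1 ⊗ -2) ⊕ (8 ⊗ 9))) gives -5.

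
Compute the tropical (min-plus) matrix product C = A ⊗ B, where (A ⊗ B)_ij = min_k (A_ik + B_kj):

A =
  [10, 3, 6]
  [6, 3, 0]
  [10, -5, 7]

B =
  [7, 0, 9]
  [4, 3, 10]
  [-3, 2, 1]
A ⊗ B =
  [3, 6, 7]
  [-3, 2, 1]
  [-1, -2, 5]

Apply the min-plus product entry-by-entry:
  C[0][0] = min over k of (A[0][0] + B[0][0] = 10 + 7 = 17, A[0][1] + B[1][0] = 3 + 4 = 7, A[0][2] + B[2][0] = 6 + -3 = 3) = 3 (attained at k = 2)
  C[0][1] = min over k of (A[0][0] + B[0][1] = 10 + 0 = 10, A[0][1] + B[1][1] = 3 + 3 = 6, A[0][2] + B[2][1] = 6 + 2 = 8) = 6 (attained at k = 1)
  C[0][2] = min over k of (A[0][0] + B[0][2] = 10 + 9 = 19, A[0][1] + B[1][2] = 3 + 10 = 13, A[0][2] + B[2][2] = 6 + 1 = 7) = 7 (attained at k = 2)
  C[1][0] = min over k of (A[1][0] + B[0][0] = 6 + 7 = 13, A[1][1] + B[1][0] = 3 + 4 = 7, A[1][2] + B[2][0] = 0 + -3 = -3) = -3 (attained at k = 2)
  C[1][1] = min over k of (A[1][0] + B[0][1] = 6 + 0 = 6, A[1][1] + B[1][1] = 3 + 3 = 6, A[1][2] + B[2][1] = 0 + 2 = 2) = 2 (attained at k = 2)
  C[1][2] = min over k of (A[1][0] + B[0][2] = 6 + 9 = 15, A[1][1] + B[1][2] = 3 + 10 = 13, A[1][2] + B[2][2] = 0 + 1 = 1) = 1 (attained at k = 2)
  C[2][0] = min over k of (A[2][0] + B[0][0] = 10 + 7 = 17, A[2][1] + B[1][0] = -5 + 4 = -1, A[2][2] + B[2][0] = 7 + -3 = 4) = -1 (attained at k = 1)
  C[2][1] = min over k of (A[2][0] + B[0][1] = 10 + 0 = 10, A[2][1] + B[1][1] = -5 + 3 = -2, A[2][2] + B[2][1] = 7 + 2 = 9) = -2 (attained at k = 1)
  C[2][2] = min over k of (A[2][0] + B[0][2] = 10 + 9 = 19, A[2][1] + B[1][2] = -5 + 10 = 5, A[2][2] + B[2][2] = 7 + 1 = 8) = 5 (attained at k = 1)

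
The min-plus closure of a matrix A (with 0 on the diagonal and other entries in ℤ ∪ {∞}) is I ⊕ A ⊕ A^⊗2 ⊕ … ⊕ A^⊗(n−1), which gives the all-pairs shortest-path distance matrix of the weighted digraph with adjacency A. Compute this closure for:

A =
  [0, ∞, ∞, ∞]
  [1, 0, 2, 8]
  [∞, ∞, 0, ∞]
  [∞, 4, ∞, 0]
Closure =
  [0, ∞, ∞, ∞]
  [1, 0, 2, 8]
  [∞, ∞, 0, ∞]
  [5, 4, 6, 0]

This is the Floyd-Warshall all-pairs shortest-path computation. For each intermediate vertex k = 0, 1, …, 3, update dist[i][j] ← min(dist[i][j], dist[i][k] + dist[k][j]). The final matrix gives, for each (i, j), the minimum total weight of any directed path from i to j (possibly empty when i = j).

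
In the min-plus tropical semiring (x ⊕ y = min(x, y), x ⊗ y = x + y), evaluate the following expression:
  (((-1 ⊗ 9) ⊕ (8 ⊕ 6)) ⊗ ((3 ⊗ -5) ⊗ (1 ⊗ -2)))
(((-1 ⊗ 9) ⊕ (8 ⊕ 6)) ⊗ ((3 ⊗ -5) ⊗ (1 ⊗ -2))) = 3

Expand innermost to outermost. Recall ⊕ takes the minimum of its arguments and ⊗ takes their sum. Working out the expression (((-1 ⊗ 9) ⊕ (8 ⊕ 6)) ⊗ ((3 ⊗ -5) ⊗ (1 ⊗ -2))) gives 3.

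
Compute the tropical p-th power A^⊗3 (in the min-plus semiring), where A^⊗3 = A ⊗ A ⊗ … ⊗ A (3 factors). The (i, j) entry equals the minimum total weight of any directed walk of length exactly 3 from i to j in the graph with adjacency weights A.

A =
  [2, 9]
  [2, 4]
A^⊗3 =
  [6, 13]
  [6, 12]

Each entry (A^⊗3)_ij equals the minimum over all length-3 walks i = v_0 → v_1 → … → v_3 = j of Σ_t A[v_t][v_{t+1}]. For example, for (i, j) = (0, 1) we minimise over 4 possible intermediate vertex sequences; the minimum is 13, attained along the walk 0 → 0 → 0 → 1.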